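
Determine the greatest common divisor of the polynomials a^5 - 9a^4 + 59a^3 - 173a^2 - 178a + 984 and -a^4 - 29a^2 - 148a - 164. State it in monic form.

a^3 - 2a^2 + 33a + 82

By polynomial division,
  a^5 - 9a^4 + 59a^3 - 173a^2 - 178a + 984 = (-a + 9)(-a^4 - 29a^2 - 148a - 164) + (30a^3 - 60a^2 + 990a + 2460)
  -a^4 - 29a^2 - 148a - 164 = (-(1/30)a - 1/15)(30a^3 - 60a^2 + 990a + 2460) + (0)
Last nonzero remainder: 30a^3 - 60a^2 + 990a + 2460. Dividing through by 30 gives the monic gcd a^3 - 2a^2 + 33a + 82.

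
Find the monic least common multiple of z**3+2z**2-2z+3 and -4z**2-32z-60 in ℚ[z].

Euclidean algorithm in ℚ[z]:
  z**3+2z**2-2z+3 = (-(1/4)z+3/2)(-4z**2-32z-60) + (31z+93)
  -4z**2-32z-60 = (-(4/31)z-20/31)(31z+93) + (0)
Last nonzero remainder: 31z+93. Dividing through by 31 gives the monic gcd z+3.
Then lcm(f, g) = f·g / gcd(f, g); expanding and making the result monic gives the answer.

z**4+7z**3+8z**2-7z+15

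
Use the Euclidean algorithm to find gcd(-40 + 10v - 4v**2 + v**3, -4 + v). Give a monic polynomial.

-4 + v

Repeated division with remainder:
  v**3 - 4v**2 + 10v - 40 = (v**2 + 10)(v - 4) + (0)
The last nonzero remainder v - 4 is already monic.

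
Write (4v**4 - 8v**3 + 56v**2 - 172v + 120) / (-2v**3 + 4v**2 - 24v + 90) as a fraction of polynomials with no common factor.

(-2v**2 + 6v - 4)/(v - 3)

Apply the Euclidean algorithm:
  4v**4 - 8v**3 + 56v**2 - 172v + 120 = (-2v)(-2v**3 + 4v**2 - 24v + 90) + (8v**2 + 8v + 120)
  -2v**3 + 4v**2 - 24v + 90 = (-(1/4)v + 3/4)(8v**2 + 8v + 120) + (0)
Last nonzero remainder: 8v**2 + 8v + 120. Dividing through by 8 gives the monic gcd v**2 + v + 15.
Cancel v**2 + v + 15 from numerator and denominator to get the reduced form.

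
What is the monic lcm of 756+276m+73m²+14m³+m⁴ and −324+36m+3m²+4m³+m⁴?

Euclidean algorithm in ℚ[m]:
  m⁴+14m³+73m²+276m+756 = (m⁴+4m³+3m²+36m−324) + (10m³+70m²+240m+1080)
  m⁴+4m³+3m²+36m−324 = ((1/10)m−3/10)(10m³+70m²+240m+1080) + (0)
Last nonzero remainder: 10m³+70m²+240m+1080. Dividing through by 10 gives the monic gcd m³+7m²+24m+108.
Then lcm(f, g) = f·g / gcd(f, g); expanding and making the result monic gives the answer.

−2268−72m+57m²+31m³+11m⁴+m⁵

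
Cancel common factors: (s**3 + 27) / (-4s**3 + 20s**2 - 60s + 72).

(-s - 3)/(4s - 8)

Euclidean algorithm in ℚ[s]:
  s**3 + 27 = (-1/4)(-4s**3 + 20s**2 - 60s + 72) + (5s**2 - 15s + 45)
  -4s**3 + 20s**2 - 60s + 72 = (-(4/5)s + 8/5)(5s**2 - 15s + 45) + (0)
Last nonzero remainder: 5s**2 - 15s + 45. Dividing through by 5 gives the monic gcd s**2 - 3s + 9.
Cancel s**2 - 3s + 9 from numerator and denominator to get the reduced form.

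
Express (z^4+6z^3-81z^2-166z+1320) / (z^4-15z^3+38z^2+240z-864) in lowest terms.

Repeated division with remainder:
  z^4+6z^3-81z^2-166z+1320 = (z^4-15z^3+38z^2+240z-864) + (21z^3-119z^2-406z+2184)
  z^4-15z^3+38z^2+240z-864 = ((1/21)z-4/9)(21z^3-119z^2-406z+2184) + ((40/9)z^2-(400/9)z+320/3)
  21z^3-119z^2-406z+2184 = ((189/40)z+819/40)((40/9)z^2-(400/9)z+320/3) + (0)
Last nonzero remainder: (40/9)z^2-(400/9)z+320/3. Dividing through by 40/9 gives the monic gcd z^2-10z+24.
Cancel z^2-10z+24 from numerator and denominator to get the reduced form.

(z^2+16z+55)/(z^2-5z-36)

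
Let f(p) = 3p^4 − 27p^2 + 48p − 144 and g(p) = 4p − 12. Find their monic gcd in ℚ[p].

p − 3

Euclidean algorithm in ℚ[p]:
  3p^4 − 27p^2 + 48p − 144 = ((3/4)p^3 + (9/4)p^2 + 12)(4p − 12) + (0)
Last nonzero remainder: 4p − 12. Dividing through by 4 gives the monic gcd p − 3.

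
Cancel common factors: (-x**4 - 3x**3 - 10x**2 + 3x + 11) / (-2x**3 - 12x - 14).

(x**3 + 2x**2 + 8x - 11)/(2x**2 - 2x + 14)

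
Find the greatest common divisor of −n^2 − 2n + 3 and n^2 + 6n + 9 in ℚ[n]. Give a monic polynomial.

Apply the Euclidean algorithm:
  −n^2 − 2n + 3 = (−1)(n^2 + 6n + 9) + (4n + 12)
  n^2 + 6n + 9 = ((1/4)n + 3/4)(4n + 12) + (0)
Last nonzero remainder: 4n + 12. Dividing through by 4 gives the monic gcd n + 3.

n + 3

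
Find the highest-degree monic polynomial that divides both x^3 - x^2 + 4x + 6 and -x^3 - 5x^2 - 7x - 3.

x + 1

By polynomial division,
  x^3 - x^2 + 4x + 6 = (-1)(-x^3 - 5x^2 - 7x - 3) + (-6x^2 - 3x + 3)
  -x^3 - 5x^2 - 7x - 3 = ((1/6)x + 3/4)(-6x^2 - 3x + 3) + (-(21/4)x - 21/4)
  -6x^2 - 3x + 3 = ((8/7)x - 4/7)(-(21/4)x - 21/4) + (0)
Last nonzero remainder: -(21/4)x - 21/4. Dividing through by -21/4 gives the monic gcd x + 1.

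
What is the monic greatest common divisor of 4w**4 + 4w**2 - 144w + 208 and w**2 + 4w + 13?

w**2 + 4w + 13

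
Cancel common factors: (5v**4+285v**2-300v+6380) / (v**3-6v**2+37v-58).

(5v**2+20v+220)/(v-2)

Euclidean algorithm in ℚ[v]:
  5v**4+285v**2-300v+6380 = (5v+30)(v**3-6v**2+37v-58) + (280v**2-1120v+8120)
  v**3-6v**2+37v-58 = ((1/280)v-1/140)(280v**2-1120v+8120) + (0)
Last nonzero remainder: 280v**2-1120v+8120. Dividing through by 280 gives the monic gcd v**2-4v+29.
Cancel v**2-4v+29 from numerator and denominator to get the reduced form.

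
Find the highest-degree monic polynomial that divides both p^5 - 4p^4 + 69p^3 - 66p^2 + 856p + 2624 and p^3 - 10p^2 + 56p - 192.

Euclidean algorithm in ℚ[p]:
  p^5 - 4p^4 + 69p^3 - 66p^2 + 856p + 2624 = (p^2 + 6p + 73)(p^3 - 10p^2 + 56p - 192) + (520p^2 - 2080p + 16640)
  p^3 - 10p^2 + 56p - 192 = ((1/520)p - 3/260)(520p^2 - 2080p + 16640) + (0)
Last nonzero remainder: 520p^2 - 2080p + 16640. Dividing through by 520 gives the monic gcd p^2 - 4p + 32.

p^2 - 4p + 32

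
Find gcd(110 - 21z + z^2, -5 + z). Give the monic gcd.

1

Apply the Euclidean algorithm:
  z^2 - 21z + 110 = (z - 16)(z - 5) + (30)
  z - 5 = ((1/30)z - 1/6)(30) + (0)
The last nonzero remainder is the constant 30, so the polynomials are coprime and gcd = 1.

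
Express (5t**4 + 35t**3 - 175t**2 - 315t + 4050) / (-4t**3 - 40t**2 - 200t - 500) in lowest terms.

(-5t**3 - 10t**2 + 225t - 810)/(4t**2 + 20t + 100)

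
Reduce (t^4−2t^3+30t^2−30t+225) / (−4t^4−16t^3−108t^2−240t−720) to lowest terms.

(−t^2+2t−15)/(4t^2+16t+48)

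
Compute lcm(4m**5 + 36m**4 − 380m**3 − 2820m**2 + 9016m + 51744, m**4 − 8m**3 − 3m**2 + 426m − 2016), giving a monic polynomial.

m**7 − 128m**5 + 582m**4 + 4039m**3 − 41190m**2 − 8232m + 620928

By polynomial division,
  4m**5 + 36m**4 − 380m**3 − 2820m**2 + 9016m + 51744 = (4m + 68)(m**4 − 8m**3 − 3m**2 + 426m − 2016) + (176m**3 − 4320m**2 − 11888m + 188832)
  m**4 − 8m**3 − 3m**2 + 426m − 2016 = ((1/176)m + 91/968)(176m**3 − 4320m**2 − 11888m + 188832) + ((56950/121)m**2 + (56950/121)m − 2391900/121)
  176m**3 − 4320m**2 − 11888m + 188832 = ((10648/28475)m − 272008/28475)((56950/121)m**2 + (56950/121)m − 2391900/121) + (0)
Last nonzero remainder: (56950/121)m**2 + (56950/121)m − 2391900/121. Dividing through by 56950/121 gives the monic gcd m**2 + m − 42.
Then lcm(f, g) = f·g / gcd(f, g); expanding and making the result monic gives the answer.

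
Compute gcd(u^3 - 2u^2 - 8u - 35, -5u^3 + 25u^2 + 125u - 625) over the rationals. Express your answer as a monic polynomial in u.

u - 5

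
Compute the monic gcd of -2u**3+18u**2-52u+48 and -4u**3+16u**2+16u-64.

u**2-6u+8

Apply the Euclidean algorithm:
  -2u**3+18u**2-52u+48 = (1/2)(-4u**3+16u**2+16u-64) + (10u**2-60u+80)
  -4u**3+16u**2+16u-64 = (-(2/5)u-4/5)(10u**2-60u+80) + (0)
Last nonzero remainder: 10u**2-60u+80. Dividing through by 10 gives the monic gcd u**2-6u+8.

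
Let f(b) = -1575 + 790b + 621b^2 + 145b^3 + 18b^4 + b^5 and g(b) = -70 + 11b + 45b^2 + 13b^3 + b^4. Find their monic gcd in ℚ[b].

-35 + 23b + 11b^2 + b^3

Euclidean algorithm in ℚ[b]:
  b^5 + 18b^4 + 145b^3 + 621b^2 + 790b - 1575 = (b + 5)(b^4 + 13b^3 + 45b^2 + 11b - 70) + (35b^3 + 385b^2 + 805b - 1225)
  b^4 + 13b^3 + 45b^2 + 11b - 70 = ((1/35)b + 2/35)(35b^3 + 385b^2 + 805b - 1225) + (0)
Last nonzero remainder: 35b^3 + 385b^2 + 805b - 1225. Dividing through by 35 gives the monic gcd b^3 + 11b^2 + 23b - 35.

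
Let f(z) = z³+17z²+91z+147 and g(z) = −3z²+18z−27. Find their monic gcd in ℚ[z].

Apply the Euclidean algorithm:
  z³+17z²+91z+147 = (−(1/3)z−23/3)(−3z²+18z−27) + (220z−60)
  −3z²+18z−27 = (−(3/220)z+189/2420)(220z−60) + (−2700/121)
  220z−60 = (−(1331/135)z+121/45)(−2700/121) + (0)
The last nonzero remainder is the constant −2700/121, so the polynomials are coprime and gcd = 1.

1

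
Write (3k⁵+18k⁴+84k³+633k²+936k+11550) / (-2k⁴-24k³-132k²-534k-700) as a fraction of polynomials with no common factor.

Repeated division with remainder:
  3k⁵+18k⁴+84k³+633k²+936k+11550 = (-(3/2)k+9)(-2k⁴-24k³-132k²-534k-700) + (102k³+1020k²+4692k+17850)
  -2k⁴-24k³-132k²-534k-700 = (-(1/51)k-2/51)(102k³+1020k²+4692k+17850) + (0)
Last nonzero remainder: 102k³+1020k²+4692k+17850. Dividing through by 102 gives the monic gcd k³+10k²+46k+175.
Cancel k³+10k²+46k+175 from numerator and denominator to get the reduced form.

(-3k²+12k-66)/(2k+4)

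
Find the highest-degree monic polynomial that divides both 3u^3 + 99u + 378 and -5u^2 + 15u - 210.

Apply the Euclidean algorithm:
  3u^3 + 99u + 378 = (-(3/5)u - 9/5)(-5u^2 + 15u - 210) + (0)
Last nonzero remainder: -5u^2 + 15u - 210. Dividing through by -5 gives the monic gcd u^2 - 3u + 42.

u^2 - 3u + 42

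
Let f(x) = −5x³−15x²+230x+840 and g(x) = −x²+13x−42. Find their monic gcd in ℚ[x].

x−7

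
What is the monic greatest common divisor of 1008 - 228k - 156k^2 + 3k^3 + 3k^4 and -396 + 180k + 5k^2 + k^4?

Euclidean algorithm in ℚ[k]:
  3k^4 + 3k^3 - 156k^2 - 228k + 1008 = (3)(k^4 + 5k^2 + 180k - 396) + (3k^3 - 171k^2 - 768k + 2196)
  k^4 + 5k^2 + 180k - 396 = ((1/3)k + 19)(3k^3 - 171k^2 - 768k + 2196) + (3510k^2 + 14040k - 42120)
  3k^3 - 171k^2 - 768k + 2196 = ((1/1170)k - 61/1170)(3510k^2 + 14040k - 42120) + (0)
Last nonzero remainder: 3510k^2 + 14040k - 42120. Dividing through by 3510 gives the monic gcd k^2 + 4k - 12.

-12 + 4k + k^2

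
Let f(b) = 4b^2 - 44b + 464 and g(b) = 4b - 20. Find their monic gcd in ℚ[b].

Euclidean algorithm in ℚ[b]:
  4b^2 - 44b + 464 = (b - 6)(4b - 20) + (344)
  4b - 20 = ((1/86)b - 5/86)(344) + (0)
The last nonzero remainder is the constant 344, so the polynomials are coprime and gcd = 1.

1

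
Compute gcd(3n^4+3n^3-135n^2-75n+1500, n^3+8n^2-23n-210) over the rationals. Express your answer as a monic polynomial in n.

Repeated division with remainder:
  3n^4+3n^3-135n^2-75n+1500 = (3n-21)(n^3+8n^2-23n-210) + (102n^2+72n-2910)
  n^3+8n^2-23n-210 = ((1/102)n+62/867)(102n^2+72n-2910) + ((110/289)n-550/289)
  102n^2+72n-2910 = ((14739/55)n+84099/55)((110/289)n-550/289) + (0)
Last nonzero remainder: (110/289)n-550/289. Dividing through by 110/289 gives the monic gcd n-5.

n-5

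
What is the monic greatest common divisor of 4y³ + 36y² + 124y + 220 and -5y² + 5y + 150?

Repeated division with remainder:
  4y³ + 36y² + 124y + 220 = (-(4/5)y - 8)(-5y² + 5y + 150) + (284y + 1420)
  -5y² + 5y + 150 = (-(5/284)y + 15/142)(284y + 1420) + (0)
Last nonzero remainder: 284y + 1420. Dividing through by 284 gives the monic gcd y + 5.

y + 5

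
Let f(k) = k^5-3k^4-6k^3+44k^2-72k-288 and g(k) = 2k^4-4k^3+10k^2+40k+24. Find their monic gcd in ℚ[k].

k^2-4k+12

By polynomial division,
  k^5-3k^4-6k^3+44k^2-72k-288 = ((1/2)k-1/2)(2k^4-4k^3+10k^2+40k+24) + (-13k^3+29k^2-64k-276)
  2k^4-4k^3+10k^2+40k+24 = (-(2/13)k-6/169)(-13k^3+29k^2-64k-276) + ((200/169)k^2-(800/169)k+2400/169)
  -13k^3+29k^2-64k-276 = (-(2197/200)k-3887/200)((200/169)k^2-(800/169)k+2400/169) + (0)
Last nonzero remainder: (200/169)k^2-(800/169)k+2400/169. Dividing through by 200/169 gives the monic gcd k^2-4k+12.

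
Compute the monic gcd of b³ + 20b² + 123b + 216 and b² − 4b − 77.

1

Euclidean algorithm in ℚ[b]:
  b³ + 20b² + 123b + 216 = (b + 24)(b² − 4b − 77) + (296b + 2064)
  b² − 4b − 77 = ((1/296)b − 203/5476)(296b + 2064) + (−665/1369)
  296b + 2064 = (−(405224/665)b − 2825616/665)(−665/1369) + (0)
The last nonzero remainder is the constant −665/1369, so the polynomials are coprime and gcd = 1.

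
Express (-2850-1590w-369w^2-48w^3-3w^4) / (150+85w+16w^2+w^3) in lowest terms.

By polynomial division,
  -3w^4-48w^3-369w^2-1590w-2850 = (-3w)(w^3+16w^2+85w+150) + (-114w^2-1140w-2850)
  w^3+16w^2+85w+150 = (-(1/114)w-1/19)(-114w^2-1140w-2850) + (0)
Last nonzero remainder: -114w^2-1140w-2850. Dividing through by -114 gives the monic gcd w^2+10w+25.
Cancel w^2+10w+25 from numerator and denominator to get the reduced form.

(-114-18w-3w^2)/(6+w)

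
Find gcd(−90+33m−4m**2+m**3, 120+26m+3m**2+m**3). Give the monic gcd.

Euclidean algorithm in ℚ[m]:
  m**3−4m**2+33m−90 = (m**3+3m**2+26m+120) + (−7m**2+7m−210)
  m**3+3m**2+26m+120 = (−(1/7)m−4/7)(−7m**2+7m−210) + (0)
Last nonzero remainder: −7m**2+7m−210. Dividing through by −7 gives the monic gcd m**2−m+30.

30−m+m**2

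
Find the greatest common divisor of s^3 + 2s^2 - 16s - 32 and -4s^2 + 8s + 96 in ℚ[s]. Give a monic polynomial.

s + 4

By polynomial division,
  s^3 + 2s^2 - 16s - 32 = (-(1/4)s - 1)(-4s^2 + 8s + 96) + (16s + 64)
  -4s^2 + 8s + 96 = (-(1/4)s + 3/2)(16s + 64) + (0)
Last nonzero remainder: 16s + 64. Dividing through by 16 gives the monic gcd s + 4.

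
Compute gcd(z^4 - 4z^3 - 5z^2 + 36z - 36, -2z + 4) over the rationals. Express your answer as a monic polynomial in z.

z - 2

Euclidean algorithm in ℚ[z]:
  z^4 - 4z^3 - 5z^2 + 36z - 36 = (-(1/2)z^3 + z^2 + (9/2)z - 9)(-2z + 4) + (0)
Last nonzero remainder: -2z + 4. Dividing through by -2 gives the monic gcd z - 2.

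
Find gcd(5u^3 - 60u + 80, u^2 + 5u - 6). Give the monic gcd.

By polynomial division,
  5u^3 - 60u + 80 = (5u - 25)(u^2 + 5u - 6) + (95u - 70)
  u^2 + 5u - 6 = ((1/95)u + 109/1805)(95u - 70) + (-640/361)
  95u - 70 = (-(6859/128)u + 2527/64)(-640/361) + (0)
The last nonzero remainder is the constant -640/361, so the polynomials are coprime and gcd = 1.

1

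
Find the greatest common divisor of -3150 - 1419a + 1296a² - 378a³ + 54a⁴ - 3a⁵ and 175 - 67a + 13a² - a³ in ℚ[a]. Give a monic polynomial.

By polynomial division,
  -3a⁵ + 54a⁴ - 378a³ + 1296a² - 1419a - 3150 = (3a² - 15a - 18)(-a³ + 13a² - 67a + 175) + (0)
Last nonzero remainder: -a³ + 13a² - 67a + 175. Dividing through by -1 gives the monic gcd a³ - 13a² + 67a - 175.

-175 + 67a - 13a² + a³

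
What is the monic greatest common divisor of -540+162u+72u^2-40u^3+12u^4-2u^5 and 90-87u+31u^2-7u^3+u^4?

Repeated division with remainder:
  -2u^5+12u^4-40u^3+72u^2+162u-540 = (-2u-2)(u^4-7u^3+31u^2-87u+90) + (8u^3-40u^2+168u-360)
  u^4-7u^3+31u^2-87u+90 = ((1/8)u-1/4)(8u^3-40u^2+168u-360) + (0)
Last nonzero remainder: 8u^3-40u^2+168u-360. Dividing through by 8 gives the monic gcd u^3-5u^2+21u-45.

-45+21u-5u^2+u^3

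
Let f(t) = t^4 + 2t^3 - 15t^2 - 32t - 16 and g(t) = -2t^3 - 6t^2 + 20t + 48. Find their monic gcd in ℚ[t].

Apply the Euclidean algorithm:
  t^4 + 2t^3 - 15t^2 - 32t - 16 = (-(1/2)t + 1/2)(-2t^3 - 6t^2 + 20t + 48) + (-2t^2 - 18t - 40)
  -2t^3 - 6t^2 + 20t + 48 = (t - 6)(-2t^2 - 18t - 40) + (-48t - 192)
  -2t^2 - 18t - 40 = ((1/24)t + 5/24)(-48t - 192) + (0)
Last nonzero remainder: -48t - 192. Dividing through by -48 gives the monic gcd t + 4.

t + 4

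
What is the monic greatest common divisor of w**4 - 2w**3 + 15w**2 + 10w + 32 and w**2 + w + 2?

w**2 + w + 2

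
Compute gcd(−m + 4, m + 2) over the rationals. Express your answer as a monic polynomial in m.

1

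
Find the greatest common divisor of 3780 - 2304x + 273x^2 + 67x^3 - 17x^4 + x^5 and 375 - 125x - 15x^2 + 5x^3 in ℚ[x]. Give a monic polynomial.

-15 + 2x + x^2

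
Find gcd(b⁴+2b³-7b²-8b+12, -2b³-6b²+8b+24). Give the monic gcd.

b³+3b²-4b-12

Apply the Euclidean algorithm:
  b⁴+2b³-7b²-8b+12 = (-(1/2)b+1/2)(-2b³-6b²+8b+24) + (0)
Last nonzero remainder: -2b³-6b²+8b+24. Dividing through by -2 gives the monic gcd b³+3b²-4b-12.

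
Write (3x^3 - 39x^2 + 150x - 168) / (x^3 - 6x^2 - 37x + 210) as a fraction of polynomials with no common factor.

Apply the Euclidean algorithm:
  3x^3 - 39x^2 + 150x - 168 = (3)(x^3 - 6x^2 - 37x + 210) + (-21x^2 + 261x - 798)
  x^3 - 6x^2 - 37x + 210 = (-(1/21)x - 15/49)(-21x^2 + 261x - 798) + ((240/49)x - 240/7)
  -21x^2 + 261x - 798 = (-(343/80)x + 931/40)((240/49)x - 240/7) + (0)
Last nonzero remainder: (240/49)x - 240/7. Dividing through by 240/49 gives the monic gcd x - 7.
Cancel x - 7 from numerator and denominator to get the reduced form.

(3x^2 - 18x + 24)/(x^2 + x - 30)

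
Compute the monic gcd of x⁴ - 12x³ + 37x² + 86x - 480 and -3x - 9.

By polynomial division,
  x⁴ - 12x³ + 37x² + 86x - 480 = (-(1/3)x³ + 5x² - (82/3)x + 160/3)(-3x - 9) + (0)
Last nonzero remainder: -3x - 9. Dividing through by -3 gives the monic gcd x + 3.

x + 3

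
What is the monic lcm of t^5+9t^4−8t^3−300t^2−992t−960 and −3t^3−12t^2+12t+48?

Repeated division with remainder:
  t^5+9t^4−8t^3−300t^2−992t−960 = (−(1/3)t^2−(5/3)t+8)(−3t^3−12t^2+12t+48) + (−168t^2−1008t−1344)
  −3t^3−12t^2+12t+48 = ((1/56)t−1/28)(−168t^2−1008t−1344) + (0)
Last nonzero remainder: −168t^2−1008t−1344. Dividing through by −168 gives the monic gcd t^2+6t+8.
Then lcm(f, g) = f·g / gcd(f, g); expanding and making the result monic gives the answer.

t^6+7t^5−26t^4−284t^3−392t^2+1024t+1920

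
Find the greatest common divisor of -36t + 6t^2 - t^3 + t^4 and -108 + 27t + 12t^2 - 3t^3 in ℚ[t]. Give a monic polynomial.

Repeated division with remainder:
  t^4 - t^3 + 6t^2 - 36t = (-(1/3)t - 1)(-3t^3 + 12t^2 + 27t - 108) + (27t^2 - 45t - 108)
  -3t^3 + 12t^2 + 27t - 108 = (-(1/9)t + 7/27)(27t^2 - 45t - 108) + ((80/3)t - 80)
  27t^2 - 45t - 108 = ((81/80)t + 27/20)((80/3)t - 80) + (0)
Last nonzero remainder: (80/3)t - 80. Dividing through by 80/3 gives the monic gcd t - 3.

-3 + t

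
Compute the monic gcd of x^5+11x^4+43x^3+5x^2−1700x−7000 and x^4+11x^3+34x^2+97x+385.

Repeated division with remainder:
  x^5+11x^4+43x^3+5x^2−1700x−7000 = (x)(x^4+11x^3+34x^2+97x+385) + (9x^3−92x^2−2085x−7000)
  x^4+11x^3+34x^2+97x+385 = ((1/9)x+191/81)(9x^3−92x^2−2085x−7000) + ((39091/81)x^2+(156364/27)x+1368185/81)
  9x^3−92x^2−2085x−7000 = ((729/39091)x−16200/39091)((39091/81)x^2+(156364/27)x+1368185/81) + (0)
Last nonzero remainder: (39091/81)x^2+(156364/27)x+1368185/81. Dividing through by 39091/81 gives the monic gcd x^2+12x+35.

x^2+12x+35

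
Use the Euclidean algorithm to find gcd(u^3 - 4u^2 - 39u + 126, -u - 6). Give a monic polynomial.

u + 6

Repeated division with remainder:
  u^3 - 4u^2 - 39u + 126 = (-u^2 + 10u - 21)(-u - 6) + (0)
Last nonzero remainder: -u - 6. Dividing through by -1 gives the monic gcd u + 6.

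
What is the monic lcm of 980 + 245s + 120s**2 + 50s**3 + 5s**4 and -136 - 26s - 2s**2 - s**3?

6664 + 1274s + 914s**2 + 341s**3 + 38s**4 + 8s**5 + s**6

By polynomial division,
  5s**4 + 50s**3 + 120s**2 + 245s + 980 = (-5s - 40)(-s**3 - 2s**2 - 26s - 136) + (-90s**2 - 1475s - 4460)
  -s**3 - 2s**2 - 26s - 136 = ((1/90)s - 259/1620)(-90s**2 - 1475s - 4460) + (-(68773/324)s - 68773/81)
  -90s**2 - 1475s - 4460 = ((29160/68773)s + 361260/68773)(-(68773/324)s - 68773/81) + (0)
Last nonzero remainder: -(68773/324)s - 68773/81. Dividing through by -68773/324 gives the monic gcd s + 4.
Then lcm(f, g) = f·g / gcd(f, g); expanding and making the result monic gives the answer.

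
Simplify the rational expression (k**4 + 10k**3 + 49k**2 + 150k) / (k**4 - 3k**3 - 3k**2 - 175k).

Repeated division with remainder:
  k**4 + 10k**3 + 49k**2 + 150k = (k**4 - 3k**3 - 3k**2 - 175k) + (13k**3 + 52k**2 + 325k)
  k**4 - 3k**3 - 3k**2 - 175k = ((1/13)k - 7/13)(13k**3 + 52k**2 + 325k) + (0)
Last nonzero remainder: 13k**3 + 52k**2 + 325k. Dividing through by 13 gives the monic gcd k**3 + 4k**2 + 25k.
Cancel k**3 + 4k**2 + 25k from numerator and denominator to get the reduced form.

(k + 6)/(k - 7)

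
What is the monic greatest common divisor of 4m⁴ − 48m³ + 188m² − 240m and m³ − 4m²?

m² − 4m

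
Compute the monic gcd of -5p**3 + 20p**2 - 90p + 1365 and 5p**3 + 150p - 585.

p**2 + 3p + 39

Euclidean algorithm in ℚ[p]:
  -5p**3 + 20p**2 - 90p + 1365 = (-1)(5p**3 + 150p - 585) + (20p**2 + 60p + 780)
  5p**3 + 150p - 585 = ((1/4)p - 3/4)(20p**2 + 60p + 780) + (0)
Last nonzero remainder: 20p**2 + 60p + 780. Dividing through by 20 gives the monic gcd p**2 + 3p + 39.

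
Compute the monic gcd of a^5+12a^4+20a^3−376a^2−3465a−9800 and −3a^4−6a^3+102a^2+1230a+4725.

a^3+11a^2+65a+175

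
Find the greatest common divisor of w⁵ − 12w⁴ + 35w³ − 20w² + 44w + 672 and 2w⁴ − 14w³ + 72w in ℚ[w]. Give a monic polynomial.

By polynomial division,
  w⁵ − 12w⁴ + 35w³ − 20w² + 44w + 672 = ((1/2)w − 5/2)(2w⁴ − 14w³ + 72w) + (−56w² + 224w + 672)
  2w⁴ − 14w³ + 72w = (−(1/28)w² + (3/28)w)(−56w² + 224w + 672) + (0)
Last nonzero remainder: −56w² + 224w + 672. Dividing through by −56 gives the monic gcd w² − 4w − 12.

w² − 4w − 12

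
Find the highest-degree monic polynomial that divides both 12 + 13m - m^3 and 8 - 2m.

-4 + m

Euclidean algorithm in ℚ[m]:
  -m^3 + 13m + 12 = ((1/2)m^2 + 2m + 3/2)(-2m + 8) + (0)
Last nonzero remainder: -2m + 8. Dividing through by -2 gives the monic gcd m - 4.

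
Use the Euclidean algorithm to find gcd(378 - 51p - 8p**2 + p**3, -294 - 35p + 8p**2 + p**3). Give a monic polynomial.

-42 + p + p**2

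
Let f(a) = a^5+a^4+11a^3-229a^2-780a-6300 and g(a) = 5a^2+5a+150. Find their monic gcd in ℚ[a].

a^2+a+30

Euclidean algorithm in ℚ[a]:
  a^5+a^4+11a^3-229a^2-780a-6300 = ((1/5)a^3-(19/5)a-42)(5a^2+5a+150) + (0)
Last nonzero remainder: 5a^2+5a+150. Dividing through by 5 gives the monic gcd a^2+a+30.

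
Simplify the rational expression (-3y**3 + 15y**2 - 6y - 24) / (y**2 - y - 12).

(-3y**2 + 3y + 6)/(y + 3)

Repeated division with remainder:
  -3y**3 + 15y**2 - 6y - 24 = (-3y + 12)(y**2 - y - 12) + (-30y + 120)
  y**2 - y - 12 = (-(1/30)y - 1/10)(-30y + 120) + (0)
Last nonzero remainder: -30y + 120. Dividing through by -30 gives the monic gcd y - 4.
Cancel y - 4 from numerator and denominator to get the reduced form.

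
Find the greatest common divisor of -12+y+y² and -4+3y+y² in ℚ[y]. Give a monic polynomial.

Apply the Euclidean algorithm:
  y²+y-12 = (y²+3y-4) + (-2y-8)
  y²+3y-4 = (-(1/2)y+1/2)(-2y-8) + (0)
Last nonzero remainder: -2y-8. Dividing through by -2 gives the monic gcd y+4.

4+y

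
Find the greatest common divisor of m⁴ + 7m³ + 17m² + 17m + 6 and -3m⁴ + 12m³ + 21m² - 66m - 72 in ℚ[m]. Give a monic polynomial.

Euclidean algorithm in ℚ[m]:
  m⁴ + 7m³ + 17m² + 17m + 6 = (-1/3)(-3m⁴ + 12m³ + 21m² - 66m - 72) + (11m³ + 24m² - 5m - 18)
  -3m⁴ + 12m³ + 21m² - 66m - 72 = (-(3/11)m + 204/121)(11m³ + 24m² - 5m - 18) + (-(2520/121)m² - (7560/121)m - 5040/121)
  11m³ + 24m² - 5m - 18 = (-(1331/2520)m + 121/280)(-(2520/121)m² - (7560/121)m - 5040/121) + (0)
Last nonzero remainder: -(2520/121)m² - (7560/121)m - 5040/121. Dividing through by -2520/121 gives the monic gcd m² + 3m + 2.

m² + 3m + 2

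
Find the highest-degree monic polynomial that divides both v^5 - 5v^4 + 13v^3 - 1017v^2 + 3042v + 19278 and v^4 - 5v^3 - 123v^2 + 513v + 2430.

v^2 - 6v - 27

Apply the Euclidean algorithm:
  v^5 - 5v^4 + 13v^3 - 1017v^2 + 3042v + 19278 = (v)(v^4 - 5v^3 - 123v^2 + 513v + 2430) + (136v^3 - 1530v^2 + 612v + 19278)
  v^4 - 5v^3 - 123v^2 + 513v + 2430 = ((1/136)v + 25/544)(136v^3 - 1530v^2 + 612v + 19278) + (-(915/16)v^2 + (2745/8)v + 24705/16)
  136v^3 - 1530v^2 + 612v + 19278 = (-(2176/915)v + 3808/305)(-(915/16)v^2 + (2745/8)v + 24705/16) + (0)
Last nonzero remainder: -(915/16)v^2 + (2745/8)v + 24705/16. Dividing through by -915/16 gives the monic gcd v^2 - 6v - 27.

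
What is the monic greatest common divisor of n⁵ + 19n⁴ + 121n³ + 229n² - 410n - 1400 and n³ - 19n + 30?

n² + 3n - 10

Euclidean algorithm in ℚ[n]:
  n⁵ + 19n⁴ + 121n³ + 229n² - 410n - 1400 = (n² + 19n + 140)(n³ - 19n + 30) + (560n² + 1680n - 5600)
  n³ - 19n + 30 = ((1/560)n - 3/560)(560n² + 1680n - 5600) + (0)
Last nonzero remainder: 560n² + 1680n - 5600. Dividing through by 560 gives the monic gcd n² + 3n - 10.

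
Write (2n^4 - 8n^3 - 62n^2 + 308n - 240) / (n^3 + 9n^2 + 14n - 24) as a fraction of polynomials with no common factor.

(2n^2 - 18n + 40)/(n + 4)

By polynomial division,
  2n^4 - 8n^3 - 62n^2 + 308n - 240 = (2n - 26)(n^3 + 9n^2 + 14n - 24) + (144n^2 + 720n - 864)
  n^3 + 9n^2 + 14n - 24 = ((1/144)n + 1/36)(144n^2 + 720n - 864) + (0)
Last nonzero remainder: 144n^2 + 720n - 864. Dividing through by 144 gives the monic gcd n^2 + 5n - 6.
Cancel n^2 + 5n - 6 from numerator and denominator to get the reduced form.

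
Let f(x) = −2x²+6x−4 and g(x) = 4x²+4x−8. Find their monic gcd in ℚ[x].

x−1

Repeated division with remainder:
  −2x²+6x−4 = (−1/2)(4x²+4x−8) + (8x−8)
  4x²+4x−8 = ((1/2)x+1)(8x−8) + (0)
Last nonzero remainder: 8x−8. Dividing through by 8 gives the monic gcd x−1.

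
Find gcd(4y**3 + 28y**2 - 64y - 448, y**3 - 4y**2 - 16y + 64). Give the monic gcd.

y**2 - 16

Euclidean algorithm in ℚ[y]:
  4y**3 + 28y**2 - 64y - 448 = (4)(y**3 - 4y**2 - 16y + 64) + (44y**2 - 704)
  y**3 - 4y**2 - 16y + 64 = ((1/44)y - 1/11)(44y**2 - 704) + (0)
Last nonzero remainder: 44y**2 - 704. Dividing through by 44 gives the monic gcd y**2 - 16.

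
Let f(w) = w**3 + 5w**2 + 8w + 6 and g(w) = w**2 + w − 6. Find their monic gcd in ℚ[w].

w + 3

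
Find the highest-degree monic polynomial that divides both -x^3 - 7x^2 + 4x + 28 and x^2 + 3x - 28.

x + 7

Apply the Euclidean algorithm:
  -x^3 - 7x^2 + 4x + 28 = (-x - 4)(x^2 + 3x - 28) + (-12x - 84)
  x^2 + 3x - 28 = (-(1/12)x + 1/3)(-12x - 84) + (0)
Last nonzero remainder: -12x - 84. Dividing through by -12 gives the monic gcd x + 7.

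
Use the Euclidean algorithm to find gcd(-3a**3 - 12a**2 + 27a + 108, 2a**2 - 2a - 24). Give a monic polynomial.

a + 3

By polynomial division,
  -3a**3 - 12a**2 + 27a + 108 = (-(3/2)a - 15/2)(2a**2 - 2a - 24) + (-24a - 72)
  2a**2 - 2a - 24 = (-(1/12)a + 1/3)(-24a - 72) + (0)
Last nonzero remainder: -24a - 72. Dividing through by -24 gives the monic gcd a + 3.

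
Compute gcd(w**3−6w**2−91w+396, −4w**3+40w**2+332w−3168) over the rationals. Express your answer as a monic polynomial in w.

By polynomial division,
  w**3−6w**2−91w+396 = (−1/4)(−4w**3+40w**2+332w−3168) + (4w**2−8w−396)
  −4w**3+40w**2+332w−3168 = (−w+8)(4w**2−8w−396) + (0)
Last nonzero remainder: 4w**2−8w−396. Dividing through by 4 gives the monic gcd w**2−2w−99.

w**2−2w−99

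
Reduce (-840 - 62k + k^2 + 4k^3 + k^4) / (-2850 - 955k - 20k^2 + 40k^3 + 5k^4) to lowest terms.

Apply the Euclidean algorithm:
  k^4 + 4k^3 + k^2 - 62k - 840 = (1/5)(5k^4 + 40k^3 - 20k^2 - 955k - 2850) + (-4k^3 + 5k^2 + 129k - 270)
  5k^4 + 40k^3 - 20k^2 - 955k - 2850 = (-(5/4)k - 185/16)(-4k^3 + 5k^2 + 129k - 270) + ((3185/16)k^2 + (3185/16)k - 47775/8)
  -4k^3 + 5k^2 + 129k - 270 = (-(64/3185)k + 144/3185)((3185/16)k^2 + (3185/16)k - 47775/8) + (0)
Last nonzero remainder: (3185/16)k^2 + (3185/16)k - 47775/8. Dividing through by 3185/16 gives the monic gcd k^2 + k - 30.
Cancel k^2 + k - 30 from numerator and denominator to get the reduced form.

(28 + 3k + k^2)/(95 + 35k + 5k^2)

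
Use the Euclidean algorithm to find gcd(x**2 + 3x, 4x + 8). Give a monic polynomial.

1

Euclidean algorithm in ℚ[x]:
  x**2 + 3x = ((1/4)x + 1/4)(4x + 8) + (-2)
  4x + 8 = (-2x - 4)(-2) + (0)
The last nonzero remainder is the constant -2, so the polynomials are coprime and gcd = 1.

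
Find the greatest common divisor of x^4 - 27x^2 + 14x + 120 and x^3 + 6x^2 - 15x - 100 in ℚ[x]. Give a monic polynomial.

x^2 + x - 20

Repeated division with remainder:
  x^4 - 27x^2 + 14x + 120 = (x - 6)(x^3 + 6x^2 - 15x - 100) + (24x^2 + 24x - 480)
  x^3 + 6x^2 - 15x - 100 = ((1/24)x + 5/24)(24x^2 + 24x - 480) + (0)
Last nonzero remainder: 24x^2 + 24x - 480. Dividing through by 24 gives the monic gcd x^2 + x - 20.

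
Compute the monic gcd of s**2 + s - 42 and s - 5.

Apply the Euclidean algorithm:
  s**2 + s - 42 = (s + 6)(s - 5) + (-12)
  s - 5 = (-(1/12)s + 5/12)(-12) + (0)
The last nonzero remainder is the constant -12, so the polynomials are coprime and gcd = 1.

1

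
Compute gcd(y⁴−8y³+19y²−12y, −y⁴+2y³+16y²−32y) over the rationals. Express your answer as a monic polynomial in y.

y²−4y

Repeated division with remainder:
  y⁴−8y³+19y²−12y = (−1)(−y⁴+2y³+16y²−32y) + (−6y³+35y²−44y)
  −y⁴+2y³+16y²−32y = ((1/6)y+23/36)(−6y³+35y²−44y) + ((35/36)y²−(35/9)y)
  −6y³+35y²−44y = (−(216/35)y+396/35)((35/36)y²−(35/9)y) + (0)
Last nonzero remainder: (35/36)y²−(35/9)y. Dividing through by 35/36 gives the monic gcd y²−4y.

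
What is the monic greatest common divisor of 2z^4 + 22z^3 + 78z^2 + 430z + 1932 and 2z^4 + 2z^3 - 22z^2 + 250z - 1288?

z^3 + 5z^2 + 9z + 161

By polynomial division,
  2z^4 + 22z^3 + 78z^2 + 430z + 1932 = (2z^4 + 2z^3 - 22z^2 + 250z - 1288) + (20z^3 + 100z^2 + 180z + 3220)
  2z^4 + 2z^3 - 22z^2 + 250z - 1288 = ((1/10)z - 2/5)(20z^3 + 100z^2 + 180z + 3220) + (0)
Last nonzero remainder: 20z^3 + 100z^2 + 180z + 3220. Dividing through by 20 gives the monic gcd z^3 + 5z^2 + 9z + 161.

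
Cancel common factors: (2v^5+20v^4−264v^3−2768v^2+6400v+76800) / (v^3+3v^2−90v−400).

Apply the Euclidean algorithm:
  2v^5+20v^4−264v^3−2768v^2+6400v+76800 = (2v^2+14v−126)(v^3+3v^2−90v−400) + (−330v^2+660v+26400)
  v^3+3v^2−90v−400 = (−(1/330)v−1/66)(−330v^2+660v+26400) + (0)
Last nonzero remainder: −330v^2+660v+26400. Dividing through by −330 gives the monic gcd v^2−2v−80.
Cancel v^2−2v−80 from numerator and denominator to get the reduced form.

(2v^3+24v^2−56v−960)/(v+5)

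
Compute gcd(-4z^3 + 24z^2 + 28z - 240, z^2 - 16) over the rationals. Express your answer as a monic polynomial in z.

z - 4

Euclidean algorithm in ℚ[z]:
  -4z^3 + 24z^2 + 28z - 240 = (-4z + 24)(z^2 - 16) + (-36z + 144)
  z^2 - 16 = (-(1/36)z - 1/9)(-36z + 144) + (0)
Last nonzero remainder: -36z + 144. Dividing through by -36 gives the monic gcd z - 4.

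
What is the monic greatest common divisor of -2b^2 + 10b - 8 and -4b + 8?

1

Euclidean algorithm in ℚ[b]:
  -2b^2 + 10b - 8 = ((1/2)b - 3/2)(-4b + 8) + (4)
  -4b + 8 = (-b + 2)(4) + (0)
The last nonzero remainder is the constant 4, so the polynomials are coprime and gcd = 1.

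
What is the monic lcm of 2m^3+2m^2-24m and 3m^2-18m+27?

Euclidean algorithm in ℚ[m]:
  2m^3+2m^2-24m = ((2/3)m+14/3)(3m^2-18m+27) + (42m-126)
  3m^2-18m+27 = ((1/14)m-3/14)(42m-126) + (0)
Last nonzero remainder: 42m-126. Dividing through by 42 gives the monic gcd m-3.
Then lcm(f, g) = f·g / gcd(f, g); expanding and making the result monic gives the answer.

m^4-2m^3-15m^2+36m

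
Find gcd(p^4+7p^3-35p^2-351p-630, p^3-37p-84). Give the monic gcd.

Repeated division with remainder:
  p^4+7p^3-35p^2-351p-630 = (p+7)(p^3-37p-84) + (2p^2-8p-42)
  p^3-37p-84 = ((1/2)p+2)(2p^2-8p-42) + (0)
Last nonzero remainder: 2p^2-8p-42. Dividing through by 2 gives the monic gcd p^2-4p-21.

p^2-4p-21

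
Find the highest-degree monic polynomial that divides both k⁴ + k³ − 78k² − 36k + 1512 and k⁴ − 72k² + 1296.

By polynomial division,
  k⁴ + k³ − 78k² − 36k + 1512 = (k⁴ − 72k² + 1296) + (k³ − 6k² − 36k + 216)
  k⁴ − 72k² + 1296 = (k + 6)(k³ − 6k² − 36k + 216) + (0)
The last nonzero remainder k³ − 6k² − 36k + 216 is already monic.

k³ − 6k² − 36k + 216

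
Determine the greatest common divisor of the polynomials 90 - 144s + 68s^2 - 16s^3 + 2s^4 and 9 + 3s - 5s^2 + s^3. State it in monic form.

-3 + s

Euclidean algorithm in ℚ[s]:
  2s^4 - 16s^3 + 68s^2 - 144s + 90 = (2s - 6)(s^3 - 5s^2 + 3s + 9) + (32s^2 - 144s + 144)
  s^3 - 5s^2 + 3s + 9 = ((1/32)s - 1/64)(32s^2 - 144s + 144) + (-(15/4)s + 45/4)
  32s^2 - 144s + 144 = (-(128/15)s + 64/5)(-(15/4)s + 45/4) + (0)
Last nonzero remainder: -(15/4)s + 45/4. Dividing through by -15/4 gives the monic gcd s - 3.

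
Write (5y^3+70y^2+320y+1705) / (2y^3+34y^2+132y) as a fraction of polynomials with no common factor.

By polynomial division,
  5y^3+70y^2+320y+1705 = (5/2)(2y^3+34y^2+132y) + (−15y^2−10y+1705)
  2y^3+34y^2+132y = (−(2/15)y−98/45)(−15y^2−10y+1705) + ((3038/9)y+33418/9)
  −15y^2−10y+1705 = (−(135/3038)y+45/98)((3038/9)y+33418/9) + (0)
Last nonzero remainder: (3038/9)y+33418/9. Dividing through by 3038/9 gives the monic gcd y+11.
Cancel y+11 from numerator and denominator to get the reduced form.

(5y^2+15y+155)/(2y^2+12y)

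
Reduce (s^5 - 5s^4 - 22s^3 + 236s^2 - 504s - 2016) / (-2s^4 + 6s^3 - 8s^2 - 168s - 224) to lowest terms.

By polynomial division,
  s^5 - 5s^4 - 22s^3 + 236s^2 - 504s - 2016 = (-(1/2)s + 1)(-2s^4 + 6s^3 - 8s^2 - 168s - 224) + (-32s^3 + 160s^2 - 448s - 1792)
  -2s^4 + 6s^3 - 8s^2 - 168s - 224 = ((1/16)s + 1/8)(-32s^3 + 160s^2 - 448s - 1792) + (0)
Last nonzero remainder: -32s^3 + 160s^2 - 448s - 1792. Dividing through by -32 gives the monic gcd s^3 - 5s^2 + 14s + 56.
Cancel s^3 - 5s^2 + 14s + 56 from numerator and denominator to get the reduced form.

(-s^2 + 36)/(2s + 4)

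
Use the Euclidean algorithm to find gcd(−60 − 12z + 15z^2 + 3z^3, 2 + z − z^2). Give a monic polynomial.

By polynomial division,
  3z^3 + 15z^2 − 12z − 60 = (−3z − 18)(−z^2 + z + 2) + (12z − 24)
  −z^2 + z + 2 = (−(1/12)z − 1/12)(12z − 24) + (0)
Last nonzero remainder: 12z − 24. Dividing through by 12 gives the monic gcd z − 2.

−2 + z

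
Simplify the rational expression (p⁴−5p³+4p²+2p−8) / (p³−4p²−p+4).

Apply the Euclidean algorithm:
  p⁴−5p³+4p²+2p−8 = (p−1)(p³−4p²−p+4) + (p²−3p−4)
  p³−4p²−p+4 = (p−1)(p²−3p−4) + (0)
The last nonzero remainder p²−3p−4 is already monic.
Cancel p²−3p−4 from numerator and denominator to get the reduced form.

(p²−2p+2)/(p−1)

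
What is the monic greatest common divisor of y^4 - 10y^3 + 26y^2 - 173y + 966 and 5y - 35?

Euclidean algorithm in ℚ[y]:
  y^4 - 10y^3 + 26y^2 - 173y + 966 = ((1/5)y^3 - (3/5)y^2 + y - 138/5)(5y - 35) + (0)
Last nonzero remainder: 5y - 35. Dividing through by 5 gives the monic gcd y - 7.

y - 7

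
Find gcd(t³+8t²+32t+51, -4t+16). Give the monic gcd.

1

By polynomial division,
  t³+8t²+32t+51 = (-(1/4)t²-3t-20)(-4t+16) + (371)
  -4t+16 = (-(4/371)t+16/371)(371) + (0)
The last nonzero remainder is the constant 371, so the polynomials are coprime and gcd = 1.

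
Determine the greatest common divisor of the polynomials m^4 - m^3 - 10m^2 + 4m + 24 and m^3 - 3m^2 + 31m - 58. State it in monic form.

Apply the Euclidean algorithm:
  m^4 - m^3 - 10m^2 + 4m + 24 = (m + 2)(m^3 - 3m^2 + 31m - 58) + (-35m^2 + 140)
  m^3 - 3m^2 + 31m - 58 = (-(1/35)m + 3/35)(-35m^2 + 140) + (35m - 70)
  -35m^2 + 140 = (-m - 2)(35m - 70) + (0)
Last nonzero remainder: 35m - 70. Dividing through by 35 gives the monic gcd m - 2.

m - 2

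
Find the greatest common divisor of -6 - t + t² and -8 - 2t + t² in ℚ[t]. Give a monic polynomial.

Repeated division with remainder:
  t² - t - 6 = (t² - 2t - 8) + (t + 2)
  t² - 2t - 8 = (t - 4)(t + 2) + (0)
The last nonzero remainder t + 2 is already monic.

2 + t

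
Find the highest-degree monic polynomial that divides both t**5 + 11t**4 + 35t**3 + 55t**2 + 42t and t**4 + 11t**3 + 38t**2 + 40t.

t**2 + 2t

By polynomial division,
  t**5 + 11t**4 + 35t**3 + 55t**2 + 42t = (t)(t**4 + 11t**3 + 38t**2 + 40t) + (-3t**3 + 15t**2 + 42t)
  t**4 + 11t**3 + 38t**2 + 40t = (-(1/3)t - 16/3)(-3t**3 + 15t**2 + 42t) + (132t**2 + 264t)
  -3t**3 + 15t**2 + 42t = (-(1/44)t + 7/44)(132t**2 + 264t) + (0)
Last nonzero remainder: 132t**2 + 264t. Dividing through by 132 gives the monic gcd t**2 + 2t.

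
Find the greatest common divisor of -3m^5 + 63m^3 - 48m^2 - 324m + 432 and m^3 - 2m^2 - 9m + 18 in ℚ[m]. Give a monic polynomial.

Apply the Euclidean algorithm:
  -3m^5 + 63m^3 - 48m^2 - 324m + 432 = (-3m^2 - 6m + 24)(m^3 - 2m^2 - 9m + 18) + (0)
The last nonzero remainder m^3 - 2m^2 - 9m + 18 is already monic.

m^3 - 2m^2 - 9m + 18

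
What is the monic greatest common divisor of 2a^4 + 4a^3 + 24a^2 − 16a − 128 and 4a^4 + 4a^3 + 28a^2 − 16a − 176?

By polynomial division,
  2a^4 + 4a^3 + 24a^2 − 16a − 128 = (1/2)(4a^4 + 4a^3 + 28a^2 − 16a − 176) + (2a^3 + 10a^2 − 8a − 40)
  4a^4 + 4a^3 + 28a^2 − 16a − 176 = (2a − 8)(2a^3 + 10a^2 − 8a − 40) + (124a^2 − 496)
  2a^3 + 10a^2 − 8a − 40 = ((1/62)a + 5/62)(124a^2 − 496) + (0)
Last nonzero remainder: 124a^2 − 496. Dividing through by 124 gives the monic gcd a^2 − 4.

a^2 − 4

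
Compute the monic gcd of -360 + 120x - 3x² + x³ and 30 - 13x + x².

-3 + x

Euclidean algorithm in ℚ[x]:
  x³ - 3x² + 120x - 360 = (x + 10)(x² - 13x + 30) + (220x - 660)
  x² - 13x + 30 = ((1/220)x - 1/22)(220x - 660) + (0)
Last nonzero remainder: 220x - 660. Dividing through by 220 gives the monic gcd x - 3.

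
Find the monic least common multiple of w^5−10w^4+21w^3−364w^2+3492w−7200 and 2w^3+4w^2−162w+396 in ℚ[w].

w^6+w^5−89w^4−133w^3−512w^2+31212w−79200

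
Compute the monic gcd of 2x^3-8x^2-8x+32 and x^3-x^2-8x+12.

x-2

Euclidean algorithm in ℚ[x]:
  2x^3-8x^2-8x+32 = (2)(x^3-x^2-8x+12) + (-6x^2+8x+8)
  x^3-x^2-8x+12 = (-(1/6)x-1/18)(-6x^2+8x+8) + (-(56/9)x+112/9)
  -6x^2+8x+8 = ((27/28)x+9/14)(-(56/9)x+112/9) + (0)
Last nonzero remainder: -(56/9)x+112/9. Dividing through by -56/9 gives the monic gcd x-2.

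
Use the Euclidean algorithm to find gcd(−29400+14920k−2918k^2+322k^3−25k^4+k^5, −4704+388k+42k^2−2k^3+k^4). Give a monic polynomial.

−588+122k−10k^2+k^3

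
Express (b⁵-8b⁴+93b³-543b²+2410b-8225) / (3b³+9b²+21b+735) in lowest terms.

By polynomial division,
  b⁵-8b⁴+93b³-543b²+2410b-8225 = ((1/3)b²-(11/3)b+119/3)(3b³+9b²+21b+735) + (-1068b²+4272b-37380)
  3b³+9b²+21b+735 = (-(1/356)b-7/356)(-1068b²+4272b-37380) + (0)
Last nonzero remainder: -1068b²+4272b-37380. Dividing through by -1068 gives the monic gcd b²-4b+35.
Cancel b²-4b+35 from numerator and denominator to get the reduced form.

(b³-4b²+42b-235)/(3b+21)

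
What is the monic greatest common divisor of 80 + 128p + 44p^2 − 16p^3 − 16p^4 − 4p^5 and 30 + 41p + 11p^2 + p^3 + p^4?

Apply the Euclidean algorithm:
  −4p^5 − 16p^4 − 16p^3 + 44p^2 + 128p + 80 = (−4p − 12)(p^4 + p^3 + 11p^2 + 41p + 30) + (40p^3 + 340p^2 + 740p + 440)
  p^4 + p^3 + 11p^2 + 41p + 30 = ((1/40)p − 3/16)(40p^3 + 340p^2 + 740p + 440) + ((225/4)p^2 + (675/4)p + 225/2)
  40p^3 + 340p^2 + 740p + 440 = ((32/45)p + 176/45)((225/4)p^2 + (675/4)p + 225/2) + (0)
Last nonzero remainder: (225/4)p^2 + (675/4)p + 225/2. Dividing through by 225/4 gives the monic gcd p^2 + 3p + 2.

2 + 3p + p^2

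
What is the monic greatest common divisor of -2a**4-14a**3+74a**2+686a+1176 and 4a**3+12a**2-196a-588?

a**3+3a**2-49a-147

Repeated division with remainder:
  -2a**4-14a**3+74a**2+686a+1176 = (-(1/2)a-2)(4a**3+12a**2-196a-588) + (0)
Last nonzero remainder: 4a**3+12a**2-196a-588. Dividing through by 4 gives the monic gcd a**3+3a**2-49a-147.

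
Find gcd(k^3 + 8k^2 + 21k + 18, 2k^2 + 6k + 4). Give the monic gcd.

By polynomial division,
  k^3 + 8k^2 + 21k + 18 = ((1/2)k + 5/2)(2k^2 + 6k + 4) + (4k + 8)
  2k^2 + 6k + 4 = ((1/2)k + 1/2)(4k + 8) + (0)
Last nonzero remainder: 4k + 8. Dividing through by 4 gives the monic gcd k + 2.

k + 2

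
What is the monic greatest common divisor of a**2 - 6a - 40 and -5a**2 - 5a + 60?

a + 4

Euclidean algorithm in ℚ[a]:
  a**2 - 6a - 40 = (-1/5)(-5a**2 - 5a + 60) + (-7a - 28)
  -5a**2 - 5a + 60 = ((5/7)a - 15/7)(-7a - 28) + (0)
Last nonzero remainder: -7a - 28. Dividing through by -7 gives the monic gcd a + 4.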